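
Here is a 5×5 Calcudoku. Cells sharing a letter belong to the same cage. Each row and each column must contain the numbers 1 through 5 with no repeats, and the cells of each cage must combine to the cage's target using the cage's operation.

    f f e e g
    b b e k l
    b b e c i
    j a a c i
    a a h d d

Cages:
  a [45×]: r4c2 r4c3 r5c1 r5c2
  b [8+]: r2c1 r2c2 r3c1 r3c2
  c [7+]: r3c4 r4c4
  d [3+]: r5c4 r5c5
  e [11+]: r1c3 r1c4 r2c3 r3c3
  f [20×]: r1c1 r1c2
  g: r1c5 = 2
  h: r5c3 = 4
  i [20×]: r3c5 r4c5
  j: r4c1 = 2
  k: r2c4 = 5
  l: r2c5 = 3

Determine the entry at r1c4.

Cage g is a single given cell, leaving r1c5 = 2.
Cage k is a single given cell, so r2c4 = 5.
Cage l is given, leaving r2c5 = 3.
Cage j is given, so r4c1 = 2.
H is a freebie, which forces r5c3 = 4.
2 is placed in column 5, leaving r5c5 = 1.
1 is placed in row 5, leaving r5c4 = 2.
Row 2 needs a 4, and only r2c1 is open for it.
4 is placed in column 1, so r1c1 = 5.
Cage f needs two cells with product 20, so r1c2 = 4.
Cage b needs sum 8, leaving r2c2 = 1.
1 is placed in row 2, leaving r2c3 = 2.
4 is placed in column 1; hence r3c1 = 1.
The 4 cells of cage b must have sum 8; hence r3c2 = 2.
1 is placed in column 2; hence r4c2 = 3.
Row 4 already has 3, leaving r4c3 = 1.
Row 4 already has 3; hence r4c4 = 4.
Row 4 now contains 4, which forces r4c5 = 5.
Column 1 already has 5, which forces r5c1 = 3.
3 is placed in column 2, leaving r5c2 = 5.
Column 3 already has 1, which forces r1c3 = 3.
Cage e needs sum 11, so r1c4 = 1.
Cage e has sum 11, so r3c3 = 5.
4 is placed in column 4, leaving r3c4 = 3.
Column 5 already has 5, so r3c5 = 4.
The full grid is 5 4 3 1 2 / 4 1 2 5 3 / 1 2 5 3 4 / 2 3 1 4 5 / 3 5 4 2 1.

1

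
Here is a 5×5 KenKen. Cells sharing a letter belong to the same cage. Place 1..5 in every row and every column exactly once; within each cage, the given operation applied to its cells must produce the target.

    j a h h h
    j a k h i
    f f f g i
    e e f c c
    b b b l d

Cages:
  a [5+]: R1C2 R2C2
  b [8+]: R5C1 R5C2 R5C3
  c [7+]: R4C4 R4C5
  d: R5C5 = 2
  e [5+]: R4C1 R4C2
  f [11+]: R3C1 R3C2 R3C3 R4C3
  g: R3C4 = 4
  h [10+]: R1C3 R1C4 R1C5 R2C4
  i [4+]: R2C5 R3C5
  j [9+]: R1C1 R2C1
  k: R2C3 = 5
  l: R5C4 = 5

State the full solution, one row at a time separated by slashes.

5 3 2 1 4 / 4 2 5 3 1 / 2 5 1 4 3 / 1 4 3 2 5 / 3 1 4 5 2

Cage k is a single given cell, leaving R2C3 = 5.
G is a freebie; hence R3C4 = 4.
Cage l is given, which forces R5C4 = 5.
Cage d is given, which forces R5C5 = 2.
The two cells of cage j must have sum 9, which forces R1C1 = 5.
Row 2 now contains 5, leaving R2C1 = 4.
Cage f needs sum 11, so R3C2 = 5.
In row 4, 5 can only go at R4C5, so R4C5 = 5.
Cage c needs two cells with sum 7, so R4C4 = 2.
Cage h has sum 10, so R1C3 = 2.
Cage h needs sum 10, leaving R1C5 = 4.
Cage e's pair has sum 5; hence R4C1 = 1.
The two cells of cage e must have sum 5, so R4C2 = 4.
Row 4 now contains 1, so R4C3 = 3.
Column 1 already has 1; hence R5C1 = 3.
Row 5 now contains 3, which forces R5C2 = 1.
Row 5 now contains 1, so R5C3 = 4.
4 is placed in row 1, so R1C2 = 3.
Row 1 now contains 3, so R1C4 = 1.
Cage a's pair has sum 5; hence R2C2 = 2.
1 is placed in column 4, which forces R2C4 = 3.
3 is placed in row 2, leaving R2C5 = 1.
Column 1 already has 3, leaving R3C1 = 2.
Column 3 already has 3, leaving R3C3 = 1.
Column 5 now contains 1; hence R3C5 = 3.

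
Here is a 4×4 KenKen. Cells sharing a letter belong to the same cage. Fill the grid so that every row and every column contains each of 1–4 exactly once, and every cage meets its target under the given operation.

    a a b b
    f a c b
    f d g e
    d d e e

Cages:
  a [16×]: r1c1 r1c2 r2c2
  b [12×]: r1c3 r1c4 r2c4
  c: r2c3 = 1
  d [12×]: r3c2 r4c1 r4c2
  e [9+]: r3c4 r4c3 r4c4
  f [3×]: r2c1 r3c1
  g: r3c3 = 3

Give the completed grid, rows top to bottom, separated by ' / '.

4 1 2 3 / 3 4 1 2 / 1 2 3 4 / 2 3 4 1

Cage c is a single given cell, leaving r2c3 = 1.
Cage g is a single given cell, so r3c3 = 3.
Row 2 already has 1, leaving r2c1 = 3.
3 is placed in row 2, which forces r2c4 = 2.
Row 3 already has 3, so r3c1 = 1.
Column 4 now contains 2, leaving r3c4 = 4.
Cage a needs product 16, which forces r1c1 = 4.
Cage a has product 16, leaving r1c2 = 1.
Cage b needs product 12, leaving r1c3 = 2.
The 3 cells of cage b must have product 12, which forces r1c4 = 3.
2 is placed in row 2; hence r2c2 = 4.
Row 3 already has 4, which forces r3c2 = 2.
The 3 cells of cage d must have product 12; hence r4c1 = 2.
Cage d needs product 12, so r4c2 = 3.
Column 3 now contains 2, leaving r4c3 = 4.
Column 4 already has 3, which forces r4c4 = 1.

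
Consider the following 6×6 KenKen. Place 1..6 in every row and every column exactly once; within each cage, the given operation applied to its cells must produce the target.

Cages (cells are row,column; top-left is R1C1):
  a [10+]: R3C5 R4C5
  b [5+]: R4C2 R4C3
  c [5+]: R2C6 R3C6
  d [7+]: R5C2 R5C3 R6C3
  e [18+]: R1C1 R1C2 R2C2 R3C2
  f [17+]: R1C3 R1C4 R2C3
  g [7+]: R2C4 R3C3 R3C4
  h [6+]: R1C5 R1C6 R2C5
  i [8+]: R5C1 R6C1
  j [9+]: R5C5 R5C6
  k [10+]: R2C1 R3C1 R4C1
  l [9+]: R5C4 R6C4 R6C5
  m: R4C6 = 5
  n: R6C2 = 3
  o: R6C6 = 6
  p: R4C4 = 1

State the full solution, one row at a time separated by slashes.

Cage f needs sum 17, leaving R1C3 = 5.
Cage f needs sum 17; hence R1C4 = 6.
Cage f needs sum 17, so R2C3 = 6.
Cage p is a single given cell, leaving R4C4 = 1.
M is a freebie, so R4C6 = 5.
Cage n is given, so R6C2 = 3.
Cage o is given, so R6C6 = 6.
Cage e has sum 18, so R1C1 = 3.
Cage e needs sum 18, which forces R1C2 = 4.
Cage e has sum 18, which forces R2C2 = 5.
The 4 cells of cage e must have sum 18, leaving R3C2 = 6.
Row 3 already has 6; hence R3C5 = 4.
Cage b's pair has sum 5, leaving R4C2 = 2.
Cage b's pair has sum 5, so R4C3 = 3.
4 is placed in column 5, which forces R4C5 = 6.
Column 1 now contains 3; hence R5C1 = 6.
2 is placed in column 2, leaving R5C2 = 1.
6 is placed in column 5, leaving R5C5 = 5.
Cage k needs sum 10; hence R2C1 = 1.
Cage h has sum 6, so R2C5 = 3.
The 3 cells of cage k must have sum 10, so R3C1 = 5.
Row 4 already has 6, leaving R4C1 = 4.
Cage j's pair has sum 9, which forces R5C6 = 4.
The two cells of cage i must have sum 8, leaving R6C1 = 2.
Row 6 now contains 2, which forces R6C3 = 4.
Row 6 already has 4; hence R6C4 = 5.
Row 6 now contains 2, leaving R6C5 = 1.
Column 5 now contains 1, so R1C5 = 2.
Cage h has sum 6; hence R1C6 = 1.
4 is placed in column 6, leaving R2C6 = 2.
Cage c needs two cells with sum 5, so R3C6 = 3.
Row 5 now contains 4, so R5C3 = 2.
Cage l has sum 9, so R5C4 = 3.
Row 2 now contains 2, leaving R2C4 = 4.
Column 3 now contains 2; hence R3C3 = 1.
Row 3 already has 3, which forces R3C4 = 2.

3 4 5 6 2 1 / 1 5 6 4 3 2 / 5 6 1 2 4 3 / 4 2 3 1 6 5 / 6 1 2 3 5 4 / 2 3 4 5 1 6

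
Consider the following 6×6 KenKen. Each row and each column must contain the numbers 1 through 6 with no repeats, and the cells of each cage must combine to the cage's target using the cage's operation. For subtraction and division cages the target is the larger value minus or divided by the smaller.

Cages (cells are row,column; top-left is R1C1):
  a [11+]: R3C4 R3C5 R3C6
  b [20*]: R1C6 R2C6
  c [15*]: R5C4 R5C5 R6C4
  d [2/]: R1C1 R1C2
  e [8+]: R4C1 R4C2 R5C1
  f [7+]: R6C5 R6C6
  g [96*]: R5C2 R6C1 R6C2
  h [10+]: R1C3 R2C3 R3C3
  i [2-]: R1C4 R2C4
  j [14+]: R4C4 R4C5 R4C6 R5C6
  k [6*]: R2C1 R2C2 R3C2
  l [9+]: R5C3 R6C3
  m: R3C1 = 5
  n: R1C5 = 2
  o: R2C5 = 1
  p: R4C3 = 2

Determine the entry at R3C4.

N is a freebie, which forces R1C5 = 2.
O is a freebie, so R2C5 = 1.
M is a freebie, so R3C1 = 5.
P is a freebie, so R4C3 = 2.
Cage g needs product 96, leaving R5C2 = 4.
Cage g needs product 96, which forces R6C1 = 4.
The 3 cells of cage g must have product 96, which forces R6C2 = 6.
Cage d's pair has quotient 2, which forces R1C1 = 6.
The two cells of cage d must have quotient 2, leaving R1C2 = 3.
3 is placed in column 2, leaving R2C2 = 2.
The 3 cells of cage k must have product 6, which forces R3C2 = 1.
Column 1 now contains 6, which forces R4C1 = 1.
1 is placed in column 2, leaving R4C2 = 5.
Column 1 now contains 1, leaving R5C1 = 2.
Cage l's pair has sum 9; hence R5C3 = 6.
Cage l's pair has sum 9, which forces R6C3 = 3.
The two cells of cage f must have sum 7, so R6C5 = 5.
The two cells of cage f must have sum 7, which forces R6C6 = 2.
Cage h needs sum 10, so R1C3 = 1.
2 is placed in row 2; hence R2C1 = 3.
Cage h has sum 10, which forces R2C3 = 5.
Row 2 now contains 3, so R2C4 = 6.
Row 2 now contains 5, leaving R2C6 = 4.
3 is placed in column 3, so R3C3 = 4.
Cage a needs sum 11; hence R3C4 = 2.
Cage c has product 15, which forces R5C4 = 5.
5 is placed in column 5, so R5C5 = 3.
The 4 cells of cage j must have sum 14; hence R5C6 = 1.
Row 6 now contains 5; hence R6C4 = 1.
Column 4 already has 5; hence R1C4 = 4.
Column 6 already has 4, so R1C6 = 5.
Column 5 already has 3, so R3C5 = 6.
Cage a has sum 11, which forces R3C6 = 3.
Column 4 now contains 4; hence R4C4 = 3.
Column 5 now contains 6; hence R4C5 = 4.
3 is placed in column 6, leaving R4C6 = 6.
Completed grid: 6 3 1 4 2 5 / 3 2 5 6 1 4 / 5 1 4 2 6 3 / 1 5 2 3 4 6 / 2 4 6 5 3 1 / 4 6 3 1 5 2.

2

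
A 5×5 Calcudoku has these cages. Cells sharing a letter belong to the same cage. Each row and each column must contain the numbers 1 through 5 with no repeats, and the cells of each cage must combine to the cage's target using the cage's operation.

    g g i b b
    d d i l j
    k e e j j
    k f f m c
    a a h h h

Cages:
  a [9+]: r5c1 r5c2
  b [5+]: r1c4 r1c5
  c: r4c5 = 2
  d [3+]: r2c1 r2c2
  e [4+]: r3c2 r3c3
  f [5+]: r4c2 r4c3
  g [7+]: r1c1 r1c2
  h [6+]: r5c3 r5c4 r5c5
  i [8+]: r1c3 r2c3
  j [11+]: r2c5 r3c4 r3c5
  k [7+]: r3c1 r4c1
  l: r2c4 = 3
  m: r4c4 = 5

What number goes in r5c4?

Cage l is given, so r2c4 = 3.
Cage m is a single given cell; hence r4c4 = 5.
Cage c is a single given cell, leaving r4c5 = 2.
Cage i's pair has sum 8, which forces r1c3 = 3.
3 is placed in row 2, leaving r2c3 = 5.
Row 2 already has 5, which forces r2c5 = 4.
Column 3 now contains 3, which forces r3c3 = 1.
Column 3 now contains 1; hence r4c3 = 4.
Column 3 now contains 1, leaving r5c3 = 2.
2 is placed in row 5, which forces r5c4 = 1.
1 is placed in row 5, so r5c5 = 3.
Cage b's pair has sum 5, which forces r1c4 = 4.
4 is placed in column 5, so r1c5 = 1.
Cage k needs two cells with sum 7, so r3c1 = 4.
Row 3 already has 1, leaving r3c2 = 3.
The 3 cells of cage j must have sum 11, leaving r3c4 = 2.
3 is placed in column 5, so r3c5 = 5.
4 is placed in row 4, leaving r4c1 = 3.
4 is placed in row 4, which forces r4c2 = 1.
Column 1 now contains 4, which forces r5c1 = 5.
Row 5 already has 5, so r5c2 = 4.
Column 1 now contains 5, so r1c1 = 2.
Cage g's pair has sum 7, which forces r1c2 = 5.
Cage d's pair has sum 3; hence r2c1 = 1.
Column 2 now contains 1, so r2c2 = 2.
Completed grid: 2 5 3 4 1 / 1 2 5 3 4 / 4 3 1 2 5 / 3 1 4 5 2 / 5 4 2 1 3.

1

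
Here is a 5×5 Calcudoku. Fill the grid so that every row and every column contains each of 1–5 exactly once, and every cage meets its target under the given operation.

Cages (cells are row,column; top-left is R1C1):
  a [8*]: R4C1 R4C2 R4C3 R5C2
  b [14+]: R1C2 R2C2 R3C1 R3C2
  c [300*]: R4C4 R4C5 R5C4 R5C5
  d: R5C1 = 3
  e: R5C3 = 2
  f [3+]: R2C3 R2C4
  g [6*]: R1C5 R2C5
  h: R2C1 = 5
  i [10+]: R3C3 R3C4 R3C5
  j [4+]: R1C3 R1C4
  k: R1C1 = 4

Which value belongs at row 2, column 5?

3

Cage k is a single given cell; hence R1C1 = 4.
H is a freebie, so R2C1 = 5.
D is a freebie, which forces R5C1 = 3.
Cage a has product 8; hence R5C2 = 1.
Cage e is given, which forces R5C3 = 2.
Column 3 already has 2, so R2C3 = 1.
Cage f's pair has sum 3; hence R2C4 = 2.
Row 2 now contains 2; hence R2C5 = 3.
3 is placed in column 1; hence R3C1 = 2.
Column 1 already has 2, leaving R4C1 = 1.
Column 3 already has 1, so R4C3 = 4.
Column 5 already has 3; hence R4C5 = 5.
5 is placed in column 5; hence R5C5 = 4.
Column 3 already has 1, leaving R1C3 = 3.
The two cells of cage j must have sum 4, leaving R1C4 = 1.
Column 5 already has 3; hence R1C5 = 2.
Row 2 already has 3, so R2C2 = 4.
Cage i needs sum 10, leaving R3C3 = 5.
Cage i has sum 10; hence R3C4 = 4.
Column 5 already has 4, leaving R3C5 = 1.
Row 4 already has 4, leaving R4C2 = 2.
5 is placed in row 4, leaving R4C4 = 3.
Row 5 already has 4, which forces R5C4 = 5.
3 is placed in row 1, which forces R1C2 = 5.
Row 3 already has 5, leaving R3C2 = 3.
The full grid is 4 5 3 1 2 / 5 4 1 2 3 / 2 3 5 4 1 / 1 2 4 3 5 / 3 1 2 5 4.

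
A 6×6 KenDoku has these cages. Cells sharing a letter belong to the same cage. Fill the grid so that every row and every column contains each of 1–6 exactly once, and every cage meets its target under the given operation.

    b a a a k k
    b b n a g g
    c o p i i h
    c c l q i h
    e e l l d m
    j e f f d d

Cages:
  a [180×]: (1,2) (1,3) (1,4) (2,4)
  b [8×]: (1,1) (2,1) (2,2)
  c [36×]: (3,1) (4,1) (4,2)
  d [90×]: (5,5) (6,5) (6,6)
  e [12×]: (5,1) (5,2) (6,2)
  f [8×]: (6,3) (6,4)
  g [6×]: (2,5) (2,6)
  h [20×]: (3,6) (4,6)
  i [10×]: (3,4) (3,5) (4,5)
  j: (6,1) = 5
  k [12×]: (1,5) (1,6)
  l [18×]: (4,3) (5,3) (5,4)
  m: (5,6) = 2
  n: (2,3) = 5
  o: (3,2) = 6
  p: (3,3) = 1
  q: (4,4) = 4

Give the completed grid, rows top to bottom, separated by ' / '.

N is a freebie; hence (2,3) = 5.
Cage o is given, leaving (3,2) = 6.
P is a freebie, so (3,3) = 1.
Cage q is given, so (4,4) = 4.
Row 4 already has 4, so (4,6) = 5.
M is a freebie, which forces (5,6) = 2.
J is a freebie; hence (6,1) = 5.
Column 4 already has 4; hence (6,4) = 2.
Column 4 now contains 2, leaving (3,4) = 5.
Cage i has product 10; hence (3,5) = 2.
5 is placed in column 6; hence (3,6) = 4.
The 3 cells of cage c must have product 36; hence (4,1) = 6.
6 is placed in row 4, leaving (4,3) = 3.
The 3 cells of cage i must have product 10, so (4,5) = 1.
Column 3 already has 3, leaving (5,3) = 6.
Cage l needs product 18, so (5,4) = 1.
Cage d needs product 90, so (5,5) = 5.
Row 6 now contains 2; hence (6,3) = 4.
Cage a needs product 180, leaving (1,2) = 5.
4 is placed in column 3, so (1,3) = 2.
Cage k's pair has product 12, so (1,5) = 4.
The two cells of cage k must have product 12; hence (1,6) = 3.
Column 5 already has 1, leaving (2,5) = 6.
Cage g's pair has product 6, which forces (2,6) = 1.
Row 3 already has 2, leaving (3,1) = 3.
3 is placed in row 4, leaving (4,2) = 2.
Column 1 already has 3, so (5,1) = 4.
Row 5 now contains 4; hence (5,2) = 3.
Cage e needs product 12, so (6,2) = 1.
Column 5 already has 6; hence (6,5) = 3.
Column 6 already has 3, which forces (6,6) = 6.
Row 1 already has 4, leaving (1,1) = 1.
Row 1 already has 3, leaving (1,4) = 6.
Column 1 now contains 4, so (2,1) = 2.
Column 2 already has 2, leaving (2,2) = 4.
Row 2 already has 6, so (2,4) = 3.

1 5 2 6 4 3 / 2 4 5 3 6 1 / 3 6 1 5 2 4 / 6 2 3 4 1 5 / 4 3 6 1 5 2 / 5 1 4 2 3 6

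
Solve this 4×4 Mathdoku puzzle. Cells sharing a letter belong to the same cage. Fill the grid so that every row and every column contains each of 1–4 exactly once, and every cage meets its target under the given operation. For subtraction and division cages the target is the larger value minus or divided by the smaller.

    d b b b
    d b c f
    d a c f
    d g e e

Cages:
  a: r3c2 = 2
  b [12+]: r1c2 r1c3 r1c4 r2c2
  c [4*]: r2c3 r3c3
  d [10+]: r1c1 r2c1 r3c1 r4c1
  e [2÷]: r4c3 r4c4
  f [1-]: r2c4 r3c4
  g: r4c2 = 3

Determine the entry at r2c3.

1

A is a freebie, so r3c2 = 2.
G is a freebie, leaving r4c2 = 3.
Cage b needs sum 12, which forces r1c2 = 1.
Column 2 now contains 3, so r2c2 = 4.
Row 2 already has 4, which forces r2c3 = 1.
Column 3 already has 1, which forces r3c3 = 4.
4 is placed in column 3, which forces r4c3 = 2.
4 is placed in column 3; hence r1c3 = 3.
The 4 cells of cage b must have sum 12, which forces r1c4 = 4.
Cage f's pair has difference 1, which forces r2c4 = 2.
Column 4 now contains 4, leaving r4c4 = 1.
4 is placed in row 1, which forces r1c1 = 2.
Row 2 already has 2, leaving r2c1 = 3.
Cage d has sum 10, so r3c1 = 1.
1 is placed in column 4, which forces r3c4 = 3.
1 is placed in row 4; hence r4c1 = 4.
The full grid is 2 1 3 4 / 3 4 1 2 / 1 2 4 3 / 4 3 2 1.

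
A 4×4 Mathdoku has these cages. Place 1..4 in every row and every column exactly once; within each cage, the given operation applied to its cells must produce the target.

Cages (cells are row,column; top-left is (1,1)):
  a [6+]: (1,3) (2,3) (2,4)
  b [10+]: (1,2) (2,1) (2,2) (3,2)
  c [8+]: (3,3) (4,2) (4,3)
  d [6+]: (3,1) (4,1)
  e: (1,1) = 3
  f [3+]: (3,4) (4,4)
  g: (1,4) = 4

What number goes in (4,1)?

4

Cage e is a single given cell, leaving (1,1) = 3.
Cage g is a single given cell, which forces (1,4) = 4.
The only place for 1 in column 1 is (2,1).
The 4 cells of cage b must have sum 10; hence (1,2) = 2.
Cage a has sum 6, so (1,3) = 1.
Row 2 needs a 4, and only (2,2) is open for it.
4 is placed in column 2, leaving (3,2) = 3.
Row 3 now contains 3; hence (3,3) = 4.
Column 2 already has 3, so (4,2) = 1.
Row 4 now contains 1, which forces (4,4) = 2.
Cage a needs sum 6; hence (2,3) = 2.
Column 4 now contains 2, so (2,4) = 3.
4 is placed in row 3, which forces (3,1) = 2.
Column 4 now contains 2; hence (3,4) = 1.
Row 4 already has 2, so (4,1) = 4.
Row 4 already has 2; hence (4,3) = 3.
The full grid is 3 2 1 4 / 1 4 2 3 / 2 3 4 1 / 4 1 3 2.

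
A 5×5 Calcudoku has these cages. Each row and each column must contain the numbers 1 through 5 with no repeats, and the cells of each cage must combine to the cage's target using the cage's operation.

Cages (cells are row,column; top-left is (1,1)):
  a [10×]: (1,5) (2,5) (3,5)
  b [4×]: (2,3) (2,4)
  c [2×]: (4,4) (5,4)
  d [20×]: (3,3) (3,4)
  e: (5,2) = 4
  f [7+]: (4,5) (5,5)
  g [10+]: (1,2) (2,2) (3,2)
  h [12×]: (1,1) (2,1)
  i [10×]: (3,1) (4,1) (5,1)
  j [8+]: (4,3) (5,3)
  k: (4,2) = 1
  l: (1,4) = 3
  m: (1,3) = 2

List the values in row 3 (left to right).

Cage m is a single given cell, which forces (1,3) = 2.
Cage l is given, leaving (1,4) = 3.
Cage k is given, which forces (4,2) = 1.
1 is placed in row 4, leaving (4,4) = 2.
E is a freebie, which forces (5,2) = 4.
2 is placed in column 4, so (5,4) = 1.
3 is placed in row 1, which forces (1,1) = 4.
Column 2 already has 4, leaving (1,2) = 5.
Row 1 already has 5, so (1,5) = 1.
Cage h's pair has product 12; hence (2,1) = 3.
Row 2 now contains 3, leaving (2,2) = 2.
Cage b's pair has product 4, which forces (2,3) = 1.
1 is placed in column 4, leaving (2,4) = 4.
2 is placed in row 2; hence (2,5) = 5.
Cage i has product 10, leaving (3,1) = 1.
2 is placed in column 2, which forces (3,2) = 3.
4 is placed in column 4, which forces (3,4) = 5.
Column 5 now contains 5, which forces (3,5) = 2.
2 is placed in row 4, leaving (4,1) = 5.
Row 4 already has 5, which forces (4,3) = 3.
Column 5 now contains 5, leaving (4,5) = 4.
Cage i has product 10; hence (5,1) = 2.
Column 3 now contains 3, so (5,3) = 5.
2 is placed in column 5, leaving (5,5) = 3.
Row 3 already has 5, leaving (3,3) = 4.
Filled in: 4 5 2 3 1 / 3 2 1 4 5 / 1 3 4 5 2 / 5 1 3 2 4 / 2 4 5 1 3.

1 3 4 5 2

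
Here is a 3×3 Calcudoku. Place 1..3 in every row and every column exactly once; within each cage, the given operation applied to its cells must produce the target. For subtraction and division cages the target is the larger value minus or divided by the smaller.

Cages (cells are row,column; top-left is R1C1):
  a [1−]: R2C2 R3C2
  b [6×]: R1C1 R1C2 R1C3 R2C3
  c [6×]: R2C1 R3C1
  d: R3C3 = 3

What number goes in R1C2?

Cage b has product 6; hence R2C3 = 1.
Cage d is given, leaving R3C3 = 3.
Column 3 already has 3, so R1C3 = 2.
Cage c needs two cells with product 6, so R2C1 = 3.
Row 2 now contains 3, which forces R2C2 = 2.
3 is placed in row 3, so R3C1 = 2.
Column 2 now contains 2, so R3C2 = 1.
Column 1 already has 3, so R1C1 = 1.
Column 2 now contains 1, leaving R1C2 = 3.
Completed grid: 1 3 2 / 3 2 1 / 2 1 3.

3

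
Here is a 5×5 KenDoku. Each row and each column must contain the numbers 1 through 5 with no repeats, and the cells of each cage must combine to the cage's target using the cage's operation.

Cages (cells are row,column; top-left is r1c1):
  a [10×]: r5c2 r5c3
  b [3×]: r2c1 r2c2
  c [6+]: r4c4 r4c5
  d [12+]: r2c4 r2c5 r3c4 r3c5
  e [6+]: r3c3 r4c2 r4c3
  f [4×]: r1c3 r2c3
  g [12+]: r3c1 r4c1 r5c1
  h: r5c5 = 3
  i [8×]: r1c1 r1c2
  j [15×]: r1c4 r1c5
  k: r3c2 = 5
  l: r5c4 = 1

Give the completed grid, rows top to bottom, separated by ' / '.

K is a freebie, leaving r3c2 = 5.
Column 2 now contains 5, which forces r5c2 = 2.
Row 5 now contains 2, which forces r5c3 = 5.
Cage l is given, which forces r5c4 = 1.
Cage h is a single given cell; hence r5c5 = 3.
The two cells of cage i must have product 8, so r1c1 = 2.
Column 2 already has 2, so r1c2 = 4.
4 is placed in row 1, which forces r1c3 = 1.
Cage j's pair has product 15; hence r1c4 = 3.
3 is placed in column 5, leaving r1c5 = 5.
Column 3 already has 1, so r2c3 = 4.
The 3 cells of cage g must have sum 12, which forces r3c1 = 3.
Row 3 now contains 3; hence r3c3 = 2.
Row 3 now contains 2, so r3c4 = 4.
4 is placed in row 3, so r3c5 = 1.
Cage g needs sum 12, which forces r4c1 = 5.
Column 3 already has 2, so r4c3 = 3.
Row 4 already has 5, which forces r4c4 = 2.
Row 4 now contains 2; hence r4c5 = 4.
3 is placed in row 5, which forces r5c1 = 4.
Column 1 already has 3, leaving r2c1 = 1.
The two cells of cage b must have product 3, so r2c2 = 3.
Column 4 now contains 2, which forces r2c4 = 5.
1 is placed in column 5, which forces r2c5 = 2.
3 is placed in row 4; hence r4c2 = 1.

2 4 1 3 5 / 1 3 4 5 2 / 3 5 2 4 1 / 5 1 3 2 4 / 4 2 5 1 3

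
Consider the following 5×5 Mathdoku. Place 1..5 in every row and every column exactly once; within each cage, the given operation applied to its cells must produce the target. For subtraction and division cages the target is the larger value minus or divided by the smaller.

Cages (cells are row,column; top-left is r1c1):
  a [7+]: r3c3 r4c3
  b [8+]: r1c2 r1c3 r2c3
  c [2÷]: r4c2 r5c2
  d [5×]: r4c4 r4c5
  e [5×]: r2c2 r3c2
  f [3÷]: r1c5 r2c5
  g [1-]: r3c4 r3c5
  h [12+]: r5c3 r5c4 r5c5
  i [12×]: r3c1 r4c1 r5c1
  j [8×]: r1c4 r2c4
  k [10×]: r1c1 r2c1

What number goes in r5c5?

4

The only place for 2 in row 5 is r5c2.
In row 4, 2 can only go at r4c3, so r4c3 = 2.
Cage a's pair has sum 7; hence r3c3 = 5.
Cage e's pair has product 5, leaving r2c2 = 5.
5 is placed in row 3, which forces r3c2 = 1.
Column 2 now contains 1, leaving r4c2 = 4.
Cage k needs two cells with product 10; hence r1c1 = 5.
Column 2 already has 4, so r1c2 = 3.
Row 1 now contains 3, which forces r1c5 = 1.
Row 2 already has 5; hence r2c1 = 2.
Row 2 already has 2, leaving r2c4 = 4.
Column 5 now contains 1; hence r2c5 = 3.
Column 5 now contains 1, leaving r4c5 = 5.
Column 5 already has 5; hence r5c5 = 4.
Row 1 already has 1, leaving r1c3 = 4.
Column 4 already has 4, leaving r1c4 = 2.
4 is placed in row 2, so r2c3 = 1.
The 3 cells of cage i must have product 12, so r3c1 = 4.
Cage g needs two cells with difference 1; hence r3c4 = 3.
Column 5 already has 4, leaving r3c5 = 2.
Row 4 now contains 5; hence r4c4 = 1.
4 is placed in row 5, which forces r5c3 = 3.
Cage h has sum 12, so r5c4 = 5.
Row 4 now contains 1; hence r4c1 = 3.
3 is placed in row 5, which forces r5c1 = 1.
Filled in: 5 3 4 2 1 / 2 5 1 4 3 / 4 1 5 3 2 / 3 4 2 1 5 / 1 2 3 5 4.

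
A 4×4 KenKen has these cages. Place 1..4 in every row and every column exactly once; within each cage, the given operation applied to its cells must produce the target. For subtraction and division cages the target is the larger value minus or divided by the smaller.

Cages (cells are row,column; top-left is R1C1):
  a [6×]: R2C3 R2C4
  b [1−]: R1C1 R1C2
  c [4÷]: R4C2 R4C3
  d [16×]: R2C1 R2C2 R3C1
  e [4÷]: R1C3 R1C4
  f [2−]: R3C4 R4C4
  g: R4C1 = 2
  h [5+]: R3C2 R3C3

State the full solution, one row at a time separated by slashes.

G is a freebie, so R4C1 = 2.
Cage d has product 16, so R2C1 = 1.
The 3 cells of cage d must have product 16, so R2C2 = 4.
2 is placed in column 1, leaving R3C1 = 4.
4 is placed in column 2, leaving R4C2 = 1.
Row 4 already has 1, so R4C3 = 4.
4 is placed in row 4, which forces R4C4 = 3.
4 is placed in column 1, so R1C1 = 3.
Cage b's pair has difference 1, leaving R1C2 = 2.
4 is placed in column 3, leaving R1C3 = 1.
Cage e needs two cells with quotient 4; hence R1C4 = 4.
The two cells of cage a must have product 6; hence R2C3 = 3.
3 is placed in column 4; hence R2C4 = 2.
Column 2 already has 2, so R3C2 = 3.
3 is placed in column 3, so R3C3 = 2.
Cage f's pair has difference 2; hence R3C4 = 1.

3 2 1 4 / 1 4 3 2 / 4 3 2 1 / 2 1 4 3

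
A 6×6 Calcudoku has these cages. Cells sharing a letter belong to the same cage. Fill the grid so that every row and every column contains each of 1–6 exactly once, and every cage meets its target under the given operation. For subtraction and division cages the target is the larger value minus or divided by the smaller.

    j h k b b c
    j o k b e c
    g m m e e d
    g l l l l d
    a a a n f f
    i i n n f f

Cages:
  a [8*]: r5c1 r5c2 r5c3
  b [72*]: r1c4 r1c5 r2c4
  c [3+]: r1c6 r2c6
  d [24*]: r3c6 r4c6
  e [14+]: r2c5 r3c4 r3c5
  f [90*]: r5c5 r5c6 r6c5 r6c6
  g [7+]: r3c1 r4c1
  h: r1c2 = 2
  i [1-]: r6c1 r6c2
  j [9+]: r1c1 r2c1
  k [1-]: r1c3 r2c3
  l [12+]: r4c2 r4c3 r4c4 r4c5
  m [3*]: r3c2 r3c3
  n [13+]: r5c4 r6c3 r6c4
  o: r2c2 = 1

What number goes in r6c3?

Cage h is given, so r1c2 = 2.
Row 1 now contains 2, leaving r1c6 = 1.
Cage o is a single given cell, leaving r2c2 = 1.
Column 6 now contains 1; hence r2c6 = 2.
Column 2 already has 1, leaving r3c2 = 3.
Row 3 already has 3, which forces r3c3 = 1.
Column 2 already has 1, leaving r5c2 = 4.
Row 5 now contains 4, leaving r5c3 = 2.
Row 5 already has 2; hence r5c1 = 1.
The only place for 2 in column 1 is r3c1.
Cage g's pair has sum 7, which forces r4c1 = 5.
5 is placed in row 4, so r4c2 = 6.
Row 4 now contains 6, leaving r4c6 = 4.
Column 2 now contains 6, so r6c2 = 5.
Column 6 already has 4; hence r3c6 = 6.
4 is placed in row 4, leaving r4c3 = 3.
6 is placed in column 6; hence r6c6 = 3.
Cage e needs sum 14; hence r2c5 = 5.
Cage e has sum 14; hence r3c4 = 5.
Cage e needs sum 14, so r3c5 = 4.
Column 6 now contains 3, so r5c6 = 5.
Cage k needs two cells with difference 1, so r1c3 = 5.
The only place for 4 in row 1 is r1c4.
Row 2 needs a 4, and only r2c3 is open for it.
The 3 cells of cage n must have sum 13, which forces r5c4 = 6.
Row 5 now contains 6; hence r5c5 = 3.
Column 3 already has 4, leaving r6c3 = 6.
Cage n has sum 13, which forces r6c4 = 1.
Row 6 already has 1, so r6c5 = 2.
3 is placed in column 5, so r1c5 = 6.
Column 4 now contains 6, which forces r2c4 = 3.
Column 4 already has 1, which forces r4c4 = 2.
Column 5 already has 2; hence r4c5 = 1.
Row 6 already has 6, leaving r6c1 = 4.
Row 1 already has 6, so r1c1 = 3.
Row 2 already has 3, leaving r2c1 = 6.
Filled in: 3 2 5 4 6 1 / 6 1 4 3 5 2 / 2 3 1 5 4 6 / 5 6 3 2 1 4 / 1 4 2 6 3 5 / 4 5 6 1 2 3.

6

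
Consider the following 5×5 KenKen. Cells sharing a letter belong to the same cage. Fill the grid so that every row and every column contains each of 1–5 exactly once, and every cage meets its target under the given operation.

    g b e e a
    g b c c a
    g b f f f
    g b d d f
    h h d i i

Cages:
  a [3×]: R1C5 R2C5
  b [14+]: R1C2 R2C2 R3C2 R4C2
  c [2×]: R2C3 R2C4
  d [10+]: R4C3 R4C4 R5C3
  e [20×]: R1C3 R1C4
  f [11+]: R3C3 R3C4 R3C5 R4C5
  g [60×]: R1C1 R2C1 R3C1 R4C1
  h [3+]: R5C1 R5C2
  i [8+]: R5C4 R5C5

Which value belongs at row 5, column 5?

Row 1 needs a 2, and only R1C2 is open for it.
The two cells of cage h must have sum 3, which forces R5C1 = 2.
Column 2 already has 2, leaving R5C2 = 1.
In row 5, 4 can only go at R5C3, so R5C3 = 4.
Column 3 now contains 4, which forces R1C3 = 5.
The two cells of cage e must have product 20, leaving R1C4 = 4.
Cage d needs sum 10, so R4C3 = 1.
Cage d needs sum 10; hence R4C4 = 5.
Column 4 already has 5, which forces R5C4 = 3.
3 is placed in row 5; hence R5C5 = 5.
Column 3 now contains 1, which forces R2C3 = 2.
The two cells of cage c must have product 2, so R2C4 = 1.
1 is placed in row 2, which forces R2C5 = 3.
Cage f needs sum 11, which forces R3C3 = 3.
1 is placed in column 4, leaving R3C4 = 2.
Cage f has sum 11, which forces R3C5 = 4.
Column 5 now contains 3, leaving R4C5 = 2.
Column 5 now contains 3, so R1C5 = 1.
Cage b has sum 14; hence R2C2 = 4.
Row 3 already has 4; hence R3C2 = 5.
The 4 cells of cage b must have sum 14, leaving R4C2 = 3.
1 is placed in row 1, leaving R1C1 = 3.
Row 2 already has 4; hence R2C1 = 5.
Row 3 already has 5, leaving R3C1 = 1.
Row 4 now contains 3, so R4C1 = 4.
Completed grid: 3 2 5 4 1 / 5 4 2 1 3 / 1 5 3 2 4 / 4 3 1 5 2 / 2 1 4 3 5.

5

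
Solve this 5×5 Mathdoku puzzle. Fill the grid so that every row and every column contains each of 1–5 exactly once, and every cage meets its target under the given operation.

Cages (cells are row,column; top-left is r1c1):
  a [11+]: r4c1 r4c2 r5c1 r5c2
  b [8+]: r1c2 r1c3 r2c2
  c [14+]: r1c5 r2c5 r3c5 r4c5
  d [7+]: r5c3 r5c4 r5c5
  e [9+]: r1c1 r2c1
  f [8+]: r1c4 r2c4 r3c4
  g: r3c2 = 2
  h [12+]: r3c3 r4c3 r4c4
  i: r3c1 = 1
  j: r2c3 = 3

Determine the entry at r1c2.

Cage j is a single given cell, leaving r2c3 = 3.
Cage i is a single given cell, so r3c1 = 1.
Cage g is given, which forces r3c2 = 2.
Row 4 needs a 1, and only r4c2 is open for it.
Cage b has sum 8; hence r1c2 = 3.
The 3 cells of cage b must have sum 8, leaving r1c3 = 1.
Cage b has sum 8, so r2c2 = 4.
Column 2 already has 4, leaving r5c2 = 5.
The two cells of cage e must have sum 9, leaving r1c1 = 4.
Row 1 already has 4, leaving r1c4 = 2.
Row 1 already has 2, so r1c5 = 5.
Row 2 now contains 4; hence r2c1 = 5.
The 3 cells of cage f must have sum 8, leaving r2c4 = 1.
5 is placed in column 5, which forces r2c5 = 2.
Column 4 now contains 1, leaving r5c4 = 4.
Row 5 now contains 4, which forces r5c5 = 1.
The 3 cells of cage f must have sum 8; hence r3c4 = 5.
Column 4 now contains 5, which forces r4c4 = 3.
Row 4 already has 3; hence r4c5 = 4.
Row 5 now contains 4, which forces r5c3 = 2.
Row 3 now contains 5, so r3c3 = 4.
Column 5 already has 4, leaving r3c5 = 3.
Row 4 already has 3, which forces r4c1 = 2.
Column 3 already has 2; hence r4c3 = 5.
2 is placed in row 5, leaving r5c1 = 3.
The full grid is 4 3 1 2 5 / 5 4 3 1 2 / 1 2 4 5 3 / 2 1 5 3 4 / 3 5 2 4 1.

3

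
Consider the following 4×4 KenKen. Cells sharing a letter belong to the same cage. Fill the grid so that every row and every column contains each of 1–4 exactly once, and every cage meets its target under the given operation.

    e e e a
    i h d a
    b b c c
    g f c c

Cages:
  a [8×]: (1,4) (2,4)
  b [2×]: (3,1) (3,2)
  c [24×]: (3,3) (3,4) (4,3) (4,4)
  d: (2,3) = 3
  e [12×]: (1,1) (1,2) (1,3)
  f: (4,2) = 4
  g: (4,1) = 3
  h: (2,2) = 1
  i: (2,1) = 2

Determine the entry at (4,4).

I is a freebie, so (2,1) = 2.
Cage h is a single given cell; hence (2,2) = 1.
Cage d is a single given cell, so (2,3) = 3.
2 is placed in row 2; hence (2,4) = 4.
Column 1 now contains 2, leaving (3,1) = 1.
Column 2 already has 1, leaving (3,2) = 2.
Row 3 now contains 2, leaving (3,3) = 4.
Row 3 now contains 2, which forces (3,4) = 3.
G is a freebie, so (4,1) = 3.
Cage f is a single given cell, which forces (4,2) = 4.
Column 1 already has 3, leaving (1,1) = 4.
Column 2 now contains 4, which forces (1,2) = 3.
4 is placed in column 3, leaving (1,3) = 1.
4 is placed in column 4, which forces (1,4) = 2.
1 is placed in column 3, leaving (4,3) = 2.
Column 4 now contains 2, which forces (4,4) = 1.
Filled in: 4 3 1 2 / 2 1 3 4 / 1 2 4 3 / 3 4 2 1.

1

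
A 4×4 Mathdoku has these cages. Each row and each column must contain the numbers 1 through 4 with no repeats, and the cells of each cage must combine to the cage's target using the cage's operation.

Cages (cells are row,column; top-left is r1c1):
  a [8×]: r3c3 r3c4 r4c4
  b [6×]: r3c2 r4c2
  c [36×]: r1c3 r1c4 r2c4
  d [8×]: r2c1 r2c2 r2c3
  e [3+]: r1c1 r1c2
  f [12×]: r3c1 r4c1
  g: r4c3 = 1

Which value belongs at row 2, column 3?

2

The 3 cells of cage c must have product 36, which forces r1c3 = 3.
Cage c needs product 36, leaving r1c4 = 4.
The 3 cells of cage c must have product 36, so r2c4 = 3.
G is a freebie, so r4c3 = 1.
Row 4 already has 1, which forces r4c4 = 2.
The two cells of cage b must have product 6, so r3c2 = 2.
Cage a needs product 8, leaving r3c3 = 4.
Column 4 already has 2; hence r3c4 = 1.
Row 4 already has 2, leaving r4c2 = 3.
Cage e needs two cells with sum 3; hence r1c1 = 2.
Column 2 now contains 2, so r1c2 = 1.
Column 2 already has 1; hence r2c2 = 4.
Column 3 now contains 4, so r2c3 = 2.
Row 3 now contains 4; hence r3c1 = 3.
Row 4 now contains 3, so r4c1 = 4.
4 is placed in row 2, leaving r2c1 = 1.
Filled in: 2 1 3 4 / 1 4 2 3 / 3 2 4 1 / 4 3 1 2.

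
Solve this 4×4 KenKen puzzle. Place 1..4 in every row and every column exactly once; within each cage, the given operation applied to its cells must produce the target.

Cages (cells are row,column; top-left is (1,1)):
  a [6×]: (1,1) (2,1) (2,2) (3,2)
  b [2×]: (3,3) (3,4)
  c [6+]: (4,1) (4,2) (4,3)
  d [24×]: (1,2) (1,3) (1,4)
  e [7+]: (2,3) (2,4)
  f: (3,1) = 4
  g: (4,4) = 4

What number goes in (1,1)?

1

Cage f is given, so (3,1) = 4.
Cage g is a single given cell, which forces (4,4) = 4.
Cage e's pair has sum 7; hence (2,3) = 4.
Column 4 already has 4, which forces (2,4) = 3.
The 3 cells of cage d must have product 24; hence (1,2) = 4.
Cage d needs product 24, so (1,3) = 3.
Column 4 now contains 3, leaving (1,4) = 2.
Column 4 already has 2, so (3,4) = 1.
3 is placed in row 1; hence (1,1) = 1.
Cage a has product 6; hence (2,1) = 2.
The 4 cells of cage a must have product 6, leaving (2,2) = 1.
Row 3 now contains 1; hence (3,2) = 3.
Row 3 now contains 1, leaving (3,3) = 2.
Column 1 already has 2; hence (4,1) = 3.
Column 2 now contains 3, leaving (4,2) = 2.
2 is placed in column 3, so (4,3) = 1.
Completed grid: 1 4 3 2 / 2 1 4 3 / 4 3 2 1 / 3 2 1 4.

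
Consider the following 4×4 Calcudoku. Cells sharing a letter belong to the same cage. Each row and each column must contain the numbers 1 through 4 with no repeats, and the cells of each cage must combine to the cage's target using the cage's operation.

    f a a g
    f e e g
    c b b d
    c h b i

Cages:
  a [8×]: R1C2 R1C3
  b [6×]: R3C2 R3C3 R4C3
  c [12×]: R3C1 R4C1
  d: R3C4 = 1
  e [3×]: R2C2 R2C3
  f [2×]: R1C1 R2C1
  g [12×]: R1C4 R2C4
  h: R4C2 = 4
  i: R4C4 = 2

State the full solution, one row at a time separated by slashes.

1 2 4 3 / 2 1 3 4 / 4 3 2 1 / 3 4 1 2

D is a freebie, which forces R3C4 = 1.
Cage h is a single given cell, so R4C2 = 4.
I is a freebie, which forces R4C4 = 2.
Column 2 now contains 4, which forces R1C2 = 2.
Cage a needs two cells with product 8, so R1C3 = 4.
Row 1 already has 4, leaving R1C4 = 3.
Column 4 now contains 3; hence R2C4 = 4.
Cage c needs two cells with product 12; hence R3C1 = 4.
Column 2 already has 2, so R3C2 = 3.
3 is placed in row 3, so R3C3 = 2.
Row 4 now contains 4; hence R4C1 = 3.
The 3 cells of cage b must have product 6; hence R4C3 = 1.
2 is placed in row 1, which forces R1C1 = 1.
The two cells of cage f must have product 2, which forces R2C1 = 2.
Column 2 already has 3; hence R2C2 = 1.
Column 3 already has 1, so R2C3 = 3.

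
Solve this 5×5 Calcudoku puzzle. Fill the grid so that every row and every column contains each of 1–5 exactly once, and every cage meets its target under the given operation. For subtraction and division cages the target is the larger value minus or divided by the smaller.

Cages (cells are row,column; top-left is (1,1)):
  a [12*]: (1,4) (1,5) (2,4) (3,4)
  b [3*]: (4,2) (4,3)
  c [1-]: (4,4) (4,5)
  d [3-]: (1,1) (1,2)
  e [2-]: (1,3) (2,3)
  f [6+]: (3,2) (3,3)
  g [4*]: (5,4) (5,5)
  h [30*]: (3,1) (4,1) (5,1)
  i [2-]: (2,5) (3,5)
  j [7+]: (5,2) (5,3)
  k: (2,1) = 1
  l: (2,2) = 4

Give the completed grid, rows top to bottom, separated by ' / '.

4 1 5 3 2 / 1 4 3 2 5 / 5 2 4 1 3 / 2 3 1 5 4 / 3 5 2 4 1

Cage k is given; hence (2,1) = 1.
L is a freebie, so (2,2) = 4.
In column 1, 4 can only go at (1,1), so (1,1) = 4.
Cage d's pair has difference 3, which forces (1,2) = 1.
Row 1 now contains 1, leaving (1,4) = 3.
Cage a needs product 12, so (1,5) = 2.
3 is placed in column 4, leaving (2,4) = 2.
Column 4 now contains 2, which forces (3,4) = 1.
Column 2 already has 1; hence (4,2) = 3.
Row 4 now contains 3, which forces (4,3) = 1.
Column 4 already has 1; hence (5,4) = 4.
Row 5 now contains 4, so (5,5) = 1.
Row 1 already has 3, leaving (1,3) = 5.
The two cells of cage e must have difference 2; hence (2,3) = 3.
Row 2 already has 3, so (2,5) = 5.
Cage f needs two cells with sum 6, which forces (3,2) = 2.
Cage f's pair has sum 6, which forces (3,3) = 4.
Column 5 now contains 5, which forces (3,5) = 3.
4 is placed in column 4, which forces (4,4) = 5.
Cage c's pair has difference 1, so (4,5) = 4.
Column 2 already has 2, so (5,2) = 5.
Column 3 already has 5, so (5,3) = 2.
Row 3 already has 3, which forces (3,1) = 5.
Row 4 already has 5; hence (4,1) = 2.
Row 5 now contains 2, leaving (5,1) = 3.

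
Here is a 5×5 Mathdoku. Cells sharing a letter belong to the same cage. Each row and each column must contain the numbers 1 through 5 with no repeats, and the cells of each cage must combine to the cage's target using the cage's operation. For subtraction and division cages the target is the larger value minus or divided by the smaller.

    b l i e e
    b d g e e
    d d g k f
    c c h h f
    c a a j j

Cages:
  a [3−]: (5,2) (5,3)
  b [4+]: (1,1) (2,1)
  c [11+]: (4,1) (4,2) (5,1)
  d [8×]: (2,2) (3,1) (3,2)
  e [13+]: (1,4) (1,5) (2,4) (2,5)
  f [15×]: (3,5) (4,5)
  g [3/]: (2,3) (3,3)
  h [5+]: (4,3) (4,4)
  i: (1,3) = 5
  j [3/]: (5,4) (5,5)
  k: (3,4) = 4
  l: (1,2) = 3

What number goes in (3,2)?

1

L is a freebie, which forces (1,2) = 3.
Cage i is a single given cell; hence (1,3) = 5.
K is a freebie, leaving (3,4) = 4.
Row 1 now contains 3, which forces (1,1) = 1.
Row 1 now contains 1, so (1,4) = 2.
The 4 cells of cage e must have sum 13; hence (1,5) = 4.
The two cells of cage b must have sum 4, which forces (2,1) = 3.
Cage d needs product 8, so (2,2) = 4.
Row 2 now contains 3, so (2,3) = 1.
Row 2 now contains 3; hence (2,4) = 5.
5 is placed in row 2, leaving (2,5) = 2.
Column 1 already has 1, leaving (3,1) = 2.
Row 3 already has 2, so (3,2) = 1.
1 is placed in column 3, which forces (3,3) = 3.
Row 3 already has 3, leaving (3,5) = 5.
5 is placed in column 5, so (4,5) = 3.
Column 2 now contains 1; hence (5,2) = 5.
3 is placed in column 5, leaving (5,5) = 1.
The 3 cells of cage c must have sum 11, leaving (4,1) = 5.
5 is placed in column 2, which forces (4,2) = 2.
The two cells of cage h must have sum 5, which forces (4,3) = 4.
Row 4 now contains 3; hence (4,4) = 1.
5 is placed in row 5, leaving (5,1) = 4.
The two cells of cage a must have difference 3, so (5,3) = 2.
Row 5 now contains 1, which forces (5,4) = 3.
The full grid is 1 3 5 2 4 / 3 4 1 5 2 / 2 1 3 4 5 / 5 2 4 1 3 / 4 5 2 3 1.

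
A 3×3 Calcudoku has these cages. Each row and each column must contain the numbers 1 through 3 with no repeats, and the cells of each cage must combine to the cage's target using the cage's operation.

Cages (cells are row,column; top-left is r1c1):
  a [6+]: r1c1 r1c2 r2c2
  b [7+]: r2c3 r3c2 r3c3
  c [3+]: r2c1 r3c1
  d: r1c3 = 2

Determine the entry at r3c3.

Cage d is given, which forces r1c3 = 2.
Column 3 already has 2, which forces r2c3 = 3.
Column 3 now contains 3, so r3c3 = 1.
Cage c's pair has sum 3, which forces r2c1 = 1.
The 3 cells of cage a must have sum 6, which forces r2c2 = 2.
Row 3 already has 1, leaving r3c1 = 2.
Cage b needs sum 7; hence r3c2 = 3.
Column 1 now contains 1, which forces r1c1 = 3.
3 is placed in column 2; hence r1c2 = 1.
Filled in: 3 1 2 / 1 2 3 / 2 3 1.

1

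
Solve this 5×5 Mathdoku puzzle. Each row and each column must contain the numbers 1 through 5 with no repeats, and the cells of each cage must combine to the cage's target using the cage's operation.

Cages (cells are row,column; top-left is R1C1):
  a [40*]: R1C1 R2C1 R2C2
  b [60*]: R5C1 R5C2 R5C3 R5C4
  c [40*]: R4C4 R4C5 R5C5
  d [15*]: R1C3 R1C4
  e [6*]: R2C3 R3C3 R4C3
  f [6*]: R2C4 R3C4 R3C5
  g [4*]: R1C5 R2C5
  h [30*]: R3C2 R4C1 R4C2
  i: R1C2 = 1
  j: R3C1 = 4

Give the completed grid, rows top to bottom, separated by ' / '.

Cage i is a single given cell, leaving R1C2 = 1.
Row 1 now contains 1, which forces R1C5 = 4.
Column 5 now contains 4, which forces R2C5 = 1.
Cage j is given, leaving R3C1 = 4.
The 3 cells of cage a must have product 40; hence R2C2 = 4.
Cage f needs product 6, so R3C4 = 1.
The 3 cells of cage c must have product 40, so R4C4 = 4.
Cage e has product 6; hence R4C3 = 1.
Cage b needs product 60, which forces R5C1 = 1.
Cage b has product 60; hence R5C3 = 4.
Row 1 needs a 2, and only R1C1 is open for it.
Column 1 already has 2; hence R2C1 = 5.
Column 1 already has 5, which forces R4C1 = 3.
In row 3, 5 can only go at R3C2, so R3C2 = 5.
Column 2 now contains 5, which forces R4C2 = 2.
Row 4 already has 2; hence R4C5 = 5.
Column 2 now contains 5, so R5C2 = 3.
Cage b has product 60, leaving R5C4 = 5.
Column 5 now contains 5, which forces R5C5 = 2.
The two cells of cage d must have product 15, which forces R1C3 = 5.
Column 4 now contains 5, so R1C4 = 3.
Cage f needs product 6, which forces R2C4 = 2.
Column 5 now contains 2, leaving R3C5 = 3.
2 is placed in row 2, so R2C3 = 3.
Row 3 already has 3; hence R3C3 = 2.

2 1 5 3 4 / 5 4 3 2 1 / 4 5 2 1 3 / 3 2 1 4 5 / 1 3 4 5 2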